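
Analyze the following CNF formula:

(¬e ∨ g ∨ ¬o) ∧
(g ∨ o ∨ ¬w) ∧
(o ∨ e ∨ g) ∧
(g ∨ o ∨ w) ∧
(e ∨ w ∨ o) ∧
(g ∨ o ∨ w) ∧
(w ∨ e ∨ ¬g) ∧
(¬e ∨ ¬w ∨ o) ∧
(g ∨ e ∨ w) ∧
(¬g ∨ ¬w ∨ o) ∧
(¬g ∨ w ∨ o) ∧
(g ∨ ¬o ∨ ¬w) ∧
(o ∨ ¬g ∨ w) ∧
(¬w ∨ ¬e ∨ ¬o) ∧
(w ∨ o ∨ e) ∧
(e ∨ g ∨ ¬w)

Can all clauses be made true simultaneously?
Yes

Yes, the formula is satisfiable.

One satisfying assignment is: o=True, e=True, g=True, w=False

Verification: With this assignment, all 16 clauses evaluate to true.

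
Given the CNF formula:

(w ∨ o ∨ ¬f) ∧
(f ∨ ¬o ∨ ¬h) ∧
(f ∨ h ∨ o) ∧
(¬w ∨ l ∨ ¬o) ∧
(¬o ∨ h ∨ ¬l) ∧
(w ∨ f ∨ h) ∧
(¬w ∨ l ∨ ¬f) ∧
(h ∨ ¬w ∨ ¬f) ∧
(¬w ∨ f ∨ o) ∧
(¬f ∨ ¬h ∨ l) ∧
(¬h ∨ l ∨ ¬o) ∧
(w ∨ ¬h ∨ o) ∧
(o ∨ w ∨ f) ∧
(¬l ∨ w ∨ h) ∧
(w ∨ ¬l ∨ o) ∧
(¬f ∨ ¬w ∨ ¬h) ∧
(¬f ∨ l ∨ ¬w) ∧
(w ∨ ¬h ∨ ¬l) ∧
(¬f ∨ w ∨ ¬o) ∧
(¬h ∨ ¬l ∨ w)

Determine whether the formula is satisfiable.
No

No, the formula is not satisfiable.

No assignment of truth values to the variables can make all 20 clauses true simultaneously.

The formula is UNSAT (unsatisfiable).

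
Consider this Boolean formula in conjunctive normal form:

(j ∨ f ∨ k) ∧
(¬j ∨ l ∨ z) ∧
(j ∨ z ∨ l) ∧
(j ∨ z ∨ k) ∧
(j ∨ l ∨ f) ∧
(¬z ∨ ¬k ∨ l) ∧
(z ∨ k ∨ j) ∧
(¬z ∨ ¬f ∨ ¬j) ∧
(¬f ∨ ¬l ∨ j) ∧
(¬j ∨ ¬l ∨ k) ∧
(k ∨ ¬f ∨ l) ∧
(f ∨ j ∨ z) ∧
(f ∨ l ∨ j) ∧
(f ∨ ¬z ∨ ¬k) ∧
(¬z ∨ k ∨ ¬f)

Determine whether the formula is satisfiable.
Yes

Yes, the formula is satisfiable.

One satisfying assignment is: l=False, f=False, z=True, k=False, j=True

Verification: With this assignment, all 15 clauses evaluate to true.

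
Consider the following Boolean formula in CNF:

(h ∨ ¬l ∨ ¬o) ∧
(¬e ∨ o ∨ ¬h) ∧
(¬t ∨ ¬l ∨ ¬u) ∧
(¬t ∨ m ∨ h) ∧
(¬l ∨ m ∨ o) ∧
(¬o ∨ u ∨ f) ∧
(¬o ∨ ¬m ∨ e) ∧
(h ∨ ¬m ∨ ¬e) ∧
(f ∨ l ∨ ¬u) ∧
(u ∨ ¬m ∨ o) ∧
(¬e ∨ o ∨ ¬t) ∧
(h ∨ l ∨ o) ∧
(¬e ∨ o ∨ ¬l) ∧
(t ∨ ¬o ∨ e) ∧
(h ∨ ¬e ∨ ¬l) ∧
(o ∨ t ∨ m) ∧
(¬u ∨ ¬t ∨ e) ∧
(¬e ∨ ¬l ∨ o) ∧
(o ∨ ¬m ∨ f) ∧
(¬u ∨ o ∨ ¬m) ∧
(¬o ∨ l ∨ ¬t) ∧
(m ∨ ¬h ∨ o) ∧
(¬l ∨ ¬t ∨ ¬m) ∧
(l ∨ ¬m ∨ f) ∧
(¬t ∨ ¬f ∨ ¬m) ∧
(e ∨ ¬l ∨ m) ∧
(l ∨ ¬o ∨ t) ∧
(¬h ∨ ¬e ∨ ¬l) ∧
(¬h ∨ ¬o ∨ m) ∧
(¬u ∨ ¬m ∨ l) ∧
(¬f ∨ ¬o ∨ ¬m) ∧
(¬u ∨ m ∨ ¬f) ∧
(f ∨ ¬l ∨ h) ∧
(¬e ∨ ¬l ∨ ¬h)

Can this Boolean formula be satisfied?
No

No, the formula is not satisfiable.

No assignment of truth values to the variables can make all 34 clauses true simultaneously.

The formula is UNSAT (unsatisfiable).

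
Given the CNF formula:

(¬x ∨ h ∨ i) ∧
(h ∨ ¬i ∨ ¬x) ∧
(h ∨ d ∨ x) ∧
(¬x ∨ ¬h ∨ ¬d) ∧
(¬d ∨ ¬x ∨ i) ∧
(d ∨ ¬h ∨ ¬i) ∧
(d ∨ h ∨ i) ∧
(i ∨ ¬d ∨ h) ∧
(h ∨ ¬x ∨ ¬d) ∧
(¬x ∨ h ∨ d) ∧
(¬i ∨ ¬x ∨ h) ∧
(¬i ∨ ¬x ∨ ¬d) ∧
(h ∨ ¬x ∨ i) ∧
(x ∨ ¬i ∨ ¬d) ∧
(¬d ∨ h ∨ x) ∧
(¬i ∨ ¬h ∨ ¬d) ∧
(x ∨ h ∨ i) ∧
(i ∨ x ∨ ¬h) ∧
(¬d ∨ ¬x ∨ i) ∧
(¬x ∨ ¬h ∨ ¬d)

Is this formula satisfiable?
Yes

Yes, the formula is satisfiable.

One satisfying assignment is: i=False, d=False, h=True, x=True

Verification: With this assignment, all 20 clauses evaluate to true.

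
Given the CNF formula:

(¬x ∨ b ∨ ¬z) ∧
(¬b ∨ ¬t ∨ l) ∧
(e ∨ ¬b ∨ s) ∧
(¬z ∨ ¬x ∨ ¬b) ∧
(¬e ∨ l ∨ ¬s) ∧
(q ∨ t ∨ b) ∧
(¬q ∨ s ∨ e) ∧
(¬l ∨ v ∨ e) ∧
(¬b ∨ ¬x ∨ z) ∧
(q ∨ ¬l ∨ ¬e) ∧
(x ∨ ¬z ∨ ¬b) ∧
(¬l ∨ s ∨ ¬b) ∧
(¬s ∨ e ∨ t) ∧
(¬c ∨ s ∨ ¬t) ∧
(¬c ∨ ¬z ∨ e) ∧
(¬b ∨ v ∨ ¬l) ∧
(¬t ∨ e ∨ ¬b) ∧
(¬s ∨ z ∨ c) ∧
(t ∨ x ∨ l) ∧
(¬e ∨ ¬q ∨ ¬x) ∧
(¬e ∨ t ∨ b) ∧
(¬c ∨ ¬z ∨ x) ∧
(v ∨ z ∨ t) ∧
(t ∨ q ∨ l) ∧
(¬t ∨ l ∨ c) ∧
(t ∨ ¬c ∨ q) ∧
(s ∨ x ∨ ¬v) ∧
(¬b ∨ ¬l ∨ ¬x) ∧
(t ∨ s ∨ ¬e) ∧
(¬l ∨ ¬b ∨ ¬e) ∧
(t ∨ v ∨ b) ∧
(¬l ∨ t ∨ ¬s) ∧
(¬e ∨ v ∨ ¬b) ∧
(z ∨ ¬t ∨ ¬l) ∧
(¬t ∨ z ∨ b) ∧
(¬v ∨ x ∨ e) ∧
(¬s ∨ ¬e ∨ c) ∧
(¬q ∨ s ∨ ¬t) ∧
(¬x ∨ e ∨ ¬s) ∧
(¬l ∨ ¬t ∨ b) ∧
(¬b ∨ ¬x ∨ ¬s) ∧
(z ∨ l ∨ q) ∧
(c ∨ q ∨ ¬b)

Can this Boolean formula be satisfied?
No

No, the formula is not satisfiable.

No assignment of truth values to the variables can make all 43 clauses true simultaneously.

The formula is UNSAT (unsatisfiable).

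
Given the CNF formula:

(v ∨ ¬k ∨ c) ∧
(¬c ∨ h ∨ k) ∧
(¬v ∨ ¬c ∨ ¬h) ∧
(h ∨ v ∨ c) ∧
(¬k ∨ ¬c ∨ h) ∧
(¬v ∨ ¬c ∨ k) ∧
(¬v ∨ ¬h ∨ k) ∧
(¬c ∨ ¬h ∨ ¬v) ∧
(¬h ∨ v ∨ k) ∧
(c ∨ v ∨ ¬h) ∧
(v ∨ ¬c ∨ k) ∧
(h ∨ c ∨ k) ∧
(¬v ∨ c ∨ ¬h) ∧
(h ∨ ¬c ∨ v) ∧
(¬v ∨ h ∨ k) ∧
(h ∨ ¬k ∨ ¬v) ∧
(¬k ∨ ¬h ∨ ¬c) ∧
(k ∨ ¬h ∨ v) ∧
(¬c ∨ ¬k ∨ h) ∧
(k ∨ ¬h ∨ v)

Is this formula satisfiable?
No

No, the formula is not satisfiable.

No assignment of truth values to the variables can make all 20 clauses true simultaneously.

The formula is UNSAT (unsatisfiable).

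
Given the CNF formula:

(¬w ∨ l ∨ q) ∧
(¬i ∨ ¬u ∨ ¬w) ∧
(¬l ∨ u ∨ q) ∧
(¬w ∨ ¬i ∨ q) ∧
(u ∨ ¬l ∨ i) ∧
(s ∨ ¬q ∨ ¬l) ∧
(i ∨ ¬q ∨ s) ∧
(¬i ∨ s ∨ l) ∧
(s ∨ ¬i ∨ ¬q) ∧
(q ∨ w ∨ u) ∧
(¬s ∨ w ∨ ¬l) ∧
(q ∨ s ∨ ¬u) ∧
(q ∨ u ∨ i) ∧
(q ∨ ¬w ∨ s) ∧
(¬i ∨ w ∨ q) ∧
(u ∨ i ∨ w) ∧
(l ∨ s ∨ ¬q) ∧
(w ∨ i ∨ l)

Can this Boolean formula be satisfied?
Yes

Yes, the formula is satisfiable.

One satisfying assignment is: u=False, w=False, q=True, l=False, i=True, s=True

Verification: With this assignment, all 18 clauses evaluate to true.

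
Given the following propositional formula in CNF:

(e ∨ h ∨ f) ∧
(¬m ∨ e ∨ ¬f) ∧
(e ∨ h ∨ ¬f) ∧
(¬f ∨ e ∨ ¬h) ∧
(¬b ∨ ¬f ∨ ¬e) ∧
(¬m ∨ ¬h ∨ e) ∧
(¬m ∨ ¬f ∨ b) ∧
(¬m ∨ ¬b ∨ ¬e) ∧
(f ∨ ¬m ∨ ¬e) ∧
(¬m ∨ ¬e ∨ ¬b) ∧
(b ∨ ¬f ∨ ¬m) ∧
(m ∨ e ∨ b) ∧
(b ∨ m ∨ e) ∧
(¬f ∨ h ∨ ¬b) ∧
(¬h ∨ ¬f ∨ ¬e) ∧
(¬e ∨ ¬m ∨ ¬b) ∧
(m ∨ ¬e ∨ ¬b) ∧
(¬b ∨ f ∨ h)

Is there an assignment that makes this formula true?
Yes

Yes, the formula is satisfiable.

One satisfying assignment is: m=False, h=False, f=False, b=False, e=True

Verification: With this assignment, all 18 clauses evaluate to true.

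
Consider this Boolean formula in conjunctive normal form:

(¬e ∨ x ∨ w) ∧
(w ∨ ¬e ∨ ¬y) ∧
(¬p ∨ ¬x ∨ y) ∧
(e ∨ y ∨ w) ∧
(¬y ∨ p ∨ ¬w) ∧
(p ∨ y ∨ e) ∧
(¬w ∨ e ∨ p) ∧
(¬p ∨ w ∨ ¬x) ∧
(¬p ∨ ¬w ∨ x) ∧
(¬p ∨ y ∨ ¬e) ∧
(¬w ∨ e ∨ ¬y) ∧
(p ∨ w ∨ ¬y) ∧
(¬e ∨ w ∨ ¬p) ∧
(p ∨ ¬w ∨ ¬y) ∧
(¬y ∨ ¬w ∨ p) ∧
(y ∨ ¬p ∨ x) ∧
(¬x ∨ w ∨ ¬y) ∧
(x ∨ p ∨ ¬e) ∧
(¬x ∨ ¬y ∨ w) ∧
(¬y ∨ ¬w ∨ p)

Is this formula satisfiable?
Yes

Yes, the formula is satisfiable.

One satisfying assignment is: y=True, e=False, p=True, x=False, w=False

Verification: With this assignment, all 20 clauses evaluate to true.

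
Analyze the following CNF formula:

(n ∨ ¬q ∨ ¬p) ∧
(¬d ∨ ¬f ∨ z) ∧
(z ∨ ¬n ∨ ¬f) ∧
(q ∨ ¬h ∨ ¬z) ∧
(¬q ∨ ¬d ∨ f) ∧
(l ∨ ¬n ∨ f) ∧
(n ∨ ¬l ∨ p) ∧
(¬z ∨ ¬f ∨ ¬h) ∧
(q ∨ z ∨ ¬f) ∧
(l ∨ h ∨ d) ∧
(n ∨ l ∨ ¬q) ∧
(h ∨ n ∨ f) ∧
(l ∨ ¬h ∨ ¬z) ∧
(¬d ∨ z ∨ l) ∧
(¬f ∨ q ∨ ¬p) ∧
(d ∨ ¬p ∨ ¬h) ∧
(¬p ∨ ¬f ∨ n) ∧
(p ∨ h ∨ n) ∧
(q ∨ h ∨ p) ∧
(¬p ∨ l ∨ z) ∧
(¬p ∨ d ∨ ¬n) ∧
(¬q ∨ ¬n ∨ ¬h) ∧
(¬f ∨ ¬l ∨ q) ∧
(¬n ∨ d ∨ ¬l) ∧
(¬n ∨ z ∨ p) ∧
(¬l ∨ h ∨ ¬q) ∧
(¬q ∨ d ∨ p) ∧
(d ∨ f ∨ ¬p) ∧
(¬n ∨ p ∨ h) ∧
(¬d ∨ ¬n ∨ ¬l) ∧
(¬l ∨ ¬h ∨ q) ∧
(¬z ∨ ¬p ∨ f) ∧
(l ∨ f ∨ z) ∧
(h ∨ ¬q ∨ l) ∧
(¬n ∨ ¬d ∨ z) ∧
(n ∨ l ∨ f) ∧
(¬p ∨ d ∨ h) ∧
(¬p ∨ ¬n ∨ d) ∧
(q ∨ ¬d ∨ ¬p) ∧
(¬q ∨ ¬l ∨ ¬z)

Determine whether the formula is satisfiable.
No

No, the formula is not satisfiable.

No assignment of truth values to the variables can make all 40 clauses true simultaneously.

The formula is UNSAT (unsatisfiable).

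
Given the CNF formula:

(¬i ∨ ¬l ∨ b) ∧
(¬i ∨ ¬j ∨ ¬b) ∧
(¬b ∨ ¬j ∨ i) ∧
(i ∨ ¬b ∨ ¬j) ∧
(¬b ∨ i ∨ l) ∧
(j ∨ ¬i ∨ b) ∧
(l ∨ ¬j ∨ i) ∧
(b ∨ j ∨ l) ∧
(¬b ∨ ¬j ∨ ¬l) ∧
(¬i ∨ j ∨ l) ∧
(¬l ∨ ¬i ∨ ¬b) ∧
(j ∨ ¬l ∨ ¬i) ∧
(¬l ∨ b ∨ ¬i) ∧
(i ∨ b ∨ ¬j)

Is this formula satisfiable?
Yes

Yes, the formula is satisfiable.

One satisfying assignment is: j=False, i=False, l=True, b=False

Verification: With this assignment, all 14 clauses evaluate to true.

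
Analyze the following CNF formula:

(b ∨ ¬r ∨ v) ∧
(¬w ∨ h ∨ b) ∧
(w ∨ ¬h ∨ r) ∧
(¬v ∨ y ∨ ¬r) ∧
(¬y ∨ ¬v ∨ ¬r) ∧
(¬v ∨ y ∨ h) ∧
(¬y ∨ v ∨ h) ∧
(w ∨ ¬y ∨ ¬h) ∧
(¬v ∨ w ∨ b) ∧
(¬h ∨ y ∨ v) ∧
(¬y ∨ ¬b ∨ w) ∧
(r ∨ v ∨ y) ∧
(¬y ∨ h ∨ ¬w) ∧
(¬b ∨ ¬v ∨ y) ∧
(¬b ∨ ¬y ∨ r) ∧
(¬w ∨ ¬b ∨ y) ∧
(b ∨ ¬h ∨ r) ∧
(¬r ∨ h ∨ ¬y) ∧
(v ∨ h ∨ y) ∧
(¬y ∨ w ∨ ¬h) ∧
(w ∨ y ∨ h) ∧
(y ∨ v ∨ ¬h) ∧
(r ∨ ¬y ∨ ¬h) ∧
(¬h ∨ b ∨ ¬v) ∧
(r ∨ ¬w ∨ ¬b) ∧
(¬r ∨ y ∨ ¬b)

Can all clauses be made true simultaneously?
Yes

Yes, the formula is satisfiable.

One satisfying assignment is: r=True, v=False, y=True, w=True, b=True, h=True

Verification: With this assignment, all 26 clauses evaluate to true.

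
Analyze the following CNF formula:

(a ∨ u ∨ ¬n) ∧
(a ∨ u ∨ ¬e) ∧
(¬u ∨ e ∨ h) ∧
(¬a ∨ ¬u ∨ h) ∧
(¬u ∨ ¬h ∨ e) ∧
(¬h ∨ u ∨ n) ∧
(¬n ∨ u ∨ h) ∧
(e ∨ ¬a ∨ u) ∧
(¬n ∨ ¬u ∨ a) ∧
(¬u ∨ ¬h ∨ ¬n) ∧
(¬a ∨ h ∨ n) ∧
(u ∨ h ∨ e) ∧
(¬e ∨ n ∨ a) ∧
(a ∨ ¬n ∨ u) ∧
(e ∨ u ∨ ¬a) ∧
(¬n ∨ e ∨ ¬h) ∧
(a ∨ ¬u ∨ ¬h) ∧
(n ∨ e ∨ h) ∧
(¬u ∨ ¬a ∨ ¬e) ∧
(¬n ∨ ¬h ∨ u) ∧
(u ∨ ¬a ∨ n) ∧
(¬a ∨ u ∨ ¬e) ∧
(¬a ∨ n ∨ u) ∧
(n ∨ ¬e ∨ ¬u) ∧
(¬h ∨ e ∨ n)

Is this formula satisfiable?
No

No, the formula is not satisfiable.

No assignment of truth values to the variables can make all 25 clauses true simultaneously.

The formula is UNSAT (unsatisfiable).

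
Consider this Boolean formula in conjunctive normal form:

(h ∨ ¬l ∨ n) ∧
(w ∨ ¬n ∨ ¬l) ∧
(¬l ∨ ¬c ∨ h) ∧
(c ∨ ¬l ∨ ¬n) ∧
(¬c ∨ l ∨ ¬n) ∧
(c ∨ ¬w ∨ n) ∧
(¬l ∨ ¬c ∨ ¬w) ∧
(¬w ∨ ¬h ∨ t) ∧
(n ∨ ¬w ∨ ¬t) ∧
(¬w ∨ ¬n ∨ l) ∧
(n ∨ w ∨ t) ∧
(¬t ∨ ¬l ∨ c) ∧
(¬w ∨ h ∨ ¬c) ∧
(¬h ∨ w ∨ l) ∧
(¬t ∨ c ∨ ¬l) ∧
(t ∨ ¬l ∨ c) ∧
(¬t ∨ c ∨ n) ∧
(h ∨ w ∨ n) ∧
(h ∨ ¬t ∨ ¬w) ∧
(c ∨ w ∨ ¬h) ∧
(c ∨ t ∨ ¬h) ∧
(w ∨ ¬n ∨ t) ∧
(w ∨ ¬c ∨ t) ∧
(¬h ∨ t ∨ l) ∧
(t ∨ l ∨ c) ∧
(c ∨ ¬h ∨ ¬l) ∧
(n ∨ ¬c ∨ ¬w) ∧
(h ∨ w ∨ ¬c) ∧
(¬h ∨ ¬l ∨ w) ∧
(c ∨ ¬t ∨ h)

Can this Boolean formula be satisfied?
No

No, the formula is not satisfiable.

No assignment of truth values to the variables can make all 30 clauses true simultaneously.

The formula is UNSAT (unsatisfiable).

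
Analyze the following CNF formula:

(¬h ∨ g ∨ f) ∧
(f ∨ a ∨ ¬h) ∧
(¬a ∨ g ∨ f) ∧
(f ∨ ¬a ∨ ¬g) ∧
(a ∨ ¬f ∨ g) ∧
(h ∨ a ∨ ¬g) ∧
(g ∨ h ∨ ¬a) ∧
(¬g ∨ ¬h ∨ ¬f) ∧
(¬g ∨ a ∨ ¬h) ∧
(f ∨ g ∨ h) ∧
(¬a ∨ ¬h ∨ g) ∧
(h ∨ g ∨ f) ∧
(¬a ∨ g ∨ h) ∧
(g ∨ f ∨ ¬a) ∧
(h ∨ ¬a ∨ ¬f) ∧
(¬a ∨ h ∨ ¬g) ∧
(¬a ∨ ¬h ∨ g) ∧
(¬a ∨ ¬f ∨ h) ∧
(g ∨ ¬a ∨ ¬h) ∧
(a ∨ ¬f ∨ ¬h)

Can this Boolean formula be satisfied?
No

No, the formula is not satisfiable.

No assignment of truth values to the variables can make all 20 clauses true simultaneously.

The formula is UNSAT (unsatisfiable).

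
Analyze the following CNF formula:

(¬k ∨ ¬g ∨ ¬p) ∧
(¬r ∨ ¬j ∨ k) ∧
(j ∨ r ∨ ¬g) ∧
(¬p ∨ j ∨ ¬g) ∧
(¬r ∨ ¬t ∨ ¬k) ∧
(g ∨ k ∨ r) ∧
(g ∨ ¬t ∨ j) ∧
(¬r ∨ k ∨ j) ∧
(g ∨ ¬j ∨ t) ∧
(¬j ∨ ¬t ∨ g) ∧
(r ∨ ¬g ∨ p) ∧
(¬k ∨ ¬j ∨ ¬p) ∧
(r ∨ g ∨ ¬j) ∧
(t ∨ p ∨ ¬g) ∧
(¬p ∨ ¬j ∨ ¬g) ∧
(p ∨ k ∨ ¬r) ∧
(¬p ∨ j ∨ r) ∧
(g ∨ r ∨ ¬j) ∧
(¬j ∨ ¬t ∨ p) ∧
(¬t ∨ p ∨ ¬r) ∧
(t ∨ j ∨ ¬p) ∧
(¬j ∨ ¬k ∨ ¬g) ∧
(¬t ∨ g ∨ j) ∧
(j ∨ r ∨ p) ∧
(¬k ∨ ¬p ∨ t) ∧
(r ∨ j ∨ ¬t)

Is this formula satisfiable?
Yes

Yes, the formula is satisfiable.

One satisfying assignment is: k=True, g=False, r=True, j=False, t=False, p=False

Verification: With this assignment, all 26 clauses evaluate to true.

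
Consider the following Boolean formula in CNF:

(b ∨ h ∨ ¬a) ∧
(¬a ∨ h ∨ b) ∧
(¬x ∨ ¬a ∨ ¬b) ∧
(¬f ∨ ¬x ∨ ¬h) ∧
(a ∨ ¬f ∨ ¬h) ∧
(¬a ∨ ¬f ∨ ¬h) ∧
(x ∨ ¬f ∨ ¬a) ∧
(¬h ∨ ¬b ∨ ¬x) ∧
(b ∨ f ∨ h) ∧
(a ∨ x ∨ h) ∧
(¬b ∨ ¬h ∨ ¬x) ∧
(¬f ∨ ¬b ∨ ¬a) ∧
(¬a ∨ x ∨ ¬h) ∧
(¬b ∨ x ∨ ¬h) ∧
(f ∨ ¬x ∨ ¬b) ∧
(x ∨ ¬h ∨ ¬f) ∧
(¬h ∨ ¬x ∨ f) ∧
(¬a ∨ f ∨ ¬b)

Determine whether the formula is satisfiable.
Yes

Yes, the formula is satisfiable.

One satisfying assignment is: f=False, b=False, x=False, h=True, a=False

Verification: With this assignment, all 18 clauses evaluate to true.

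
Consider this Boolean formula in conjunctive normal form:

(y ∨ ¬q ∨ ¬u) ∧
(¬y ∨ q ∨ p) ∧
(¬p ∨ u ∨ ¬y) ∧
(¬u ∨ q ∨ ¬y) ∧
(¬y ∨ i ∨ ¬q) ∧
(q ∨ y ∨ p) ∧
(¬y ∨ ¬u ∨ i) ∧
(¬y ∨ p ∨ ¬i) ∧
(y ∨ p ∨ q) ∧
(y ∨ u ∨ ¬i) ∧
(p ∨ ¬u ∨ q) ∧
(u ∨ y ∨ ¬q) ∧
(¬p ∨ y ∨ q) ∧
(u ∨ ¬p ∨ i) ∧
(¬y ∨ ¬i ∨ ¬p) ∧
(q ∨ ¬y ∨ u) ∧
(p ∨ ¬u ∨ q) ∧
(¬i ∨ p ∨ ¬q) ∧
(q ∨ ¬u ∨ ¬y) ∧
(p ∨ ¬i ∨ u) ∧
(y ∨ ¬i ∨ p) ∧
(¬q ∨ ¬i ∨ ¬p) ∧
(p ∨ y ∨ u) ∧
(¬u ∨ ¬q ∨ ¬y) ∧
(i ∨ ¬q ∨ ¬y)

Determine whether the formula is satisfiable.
No

No, the formula is not satisfiable.

No assignment of truth values to the variables can make all 25 clauses true simultaneously.

The formula is UNSAT (unsatisfiable).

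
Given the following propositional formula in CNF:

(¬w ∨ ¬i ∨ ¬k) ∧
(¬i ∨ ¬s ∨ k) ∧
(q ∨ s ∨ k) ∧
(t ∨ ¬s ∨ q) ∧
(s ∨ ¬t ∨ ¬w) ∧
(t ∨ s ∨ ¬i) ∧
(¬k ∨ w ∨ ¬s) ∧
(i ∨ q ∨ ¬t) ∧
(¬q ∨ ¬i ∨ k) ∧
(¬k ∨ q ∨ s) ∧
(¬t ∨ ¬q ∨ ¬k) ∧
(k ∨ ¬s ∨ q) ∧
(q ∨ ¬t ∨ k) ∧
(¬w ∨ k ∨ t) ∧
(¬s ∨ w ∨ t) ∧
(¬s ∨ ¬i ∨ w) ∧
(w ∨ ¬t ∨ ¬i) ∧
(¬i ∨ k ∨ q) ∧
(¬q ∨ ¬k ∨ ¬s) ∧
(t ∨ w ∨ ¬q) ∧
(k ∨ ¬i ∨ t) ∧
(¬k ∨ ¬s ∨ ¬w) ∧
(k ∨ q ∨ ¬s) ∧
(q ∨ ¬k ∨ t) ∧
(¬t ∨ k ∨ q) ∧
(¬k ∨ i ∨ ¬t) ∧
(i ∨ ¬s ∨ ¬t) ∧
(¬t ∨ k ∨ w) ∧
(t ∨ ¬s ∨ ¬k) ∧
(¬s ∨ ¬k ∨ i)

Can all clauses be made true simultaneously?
Yes

Yes, the formula is satisfiable.

One satisfying assignment is: q=True, s=False, t=False, k=True, i=False, w=True

Verification: With this assignment, all 30 clauses evaluate to true.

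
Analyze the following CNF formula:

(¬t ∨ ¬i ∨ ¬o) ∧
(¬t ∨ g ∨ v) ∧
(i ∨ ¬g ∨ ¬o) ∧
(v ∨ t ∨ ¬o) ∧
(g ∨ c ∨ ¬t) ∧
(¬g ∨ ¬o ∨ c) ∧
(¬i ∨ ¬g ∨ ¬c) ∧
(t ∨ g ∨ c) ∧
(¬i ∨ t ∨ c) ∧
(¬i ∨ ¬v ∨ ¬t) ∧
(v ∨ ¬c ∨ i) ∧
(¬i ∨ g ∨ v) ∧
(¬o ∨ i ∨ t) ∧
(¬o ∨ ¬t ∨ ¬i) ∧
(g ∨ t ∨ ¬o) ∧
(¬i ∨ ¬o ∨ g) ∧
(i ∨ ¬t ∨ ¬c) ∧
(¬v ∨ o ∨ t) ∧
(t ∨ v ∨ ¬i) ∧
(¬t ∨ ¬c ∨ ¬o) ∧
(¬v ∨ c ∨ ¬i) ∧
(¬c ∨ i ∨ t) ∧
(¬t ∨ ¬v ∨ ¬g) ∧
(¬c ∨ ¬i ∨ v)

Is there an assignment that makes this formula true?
Yes

Yes, the formula is satisfiable.

One satisfying assignment is: c=False, o=False, t=False, v=False, i=False, g=True

Verification: With this assignment, all 24 clauses evaluate to true.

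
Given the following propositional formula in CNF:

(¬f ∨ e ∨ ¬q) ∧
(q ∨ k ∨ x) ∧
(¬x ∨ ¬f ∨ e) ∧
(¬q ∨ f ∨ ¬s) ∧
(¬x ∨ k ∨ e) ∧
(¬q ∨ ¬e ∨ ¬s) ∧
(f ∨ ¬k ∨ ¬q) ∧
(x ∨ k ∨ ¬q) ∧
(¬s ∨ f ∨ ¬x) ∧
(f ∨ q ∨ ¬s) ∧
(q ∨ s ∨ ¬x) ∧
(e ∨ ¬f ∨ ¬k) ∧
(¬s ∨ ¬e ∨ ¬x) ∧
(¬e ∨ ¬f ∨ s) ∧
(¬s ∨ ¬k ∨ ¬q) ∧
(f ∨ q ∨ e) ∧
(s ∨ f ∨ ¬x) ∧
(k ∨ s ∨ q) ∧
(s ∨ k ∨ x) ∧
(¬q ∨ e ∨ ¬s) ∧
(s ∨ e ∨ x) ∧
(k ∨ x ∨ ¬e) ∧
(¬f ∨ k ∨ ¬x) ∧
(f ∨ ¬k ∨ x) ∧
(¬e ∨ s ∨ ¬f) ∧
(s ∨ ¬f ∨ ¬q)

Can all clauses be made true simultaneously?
Yes

Yes, the formula is satisfiable.

One satisfying assignment is: x=False, e=True, s=True, q=False, k=True, f=True

Verification: With this assignment, all 26 clauses evaluate to true.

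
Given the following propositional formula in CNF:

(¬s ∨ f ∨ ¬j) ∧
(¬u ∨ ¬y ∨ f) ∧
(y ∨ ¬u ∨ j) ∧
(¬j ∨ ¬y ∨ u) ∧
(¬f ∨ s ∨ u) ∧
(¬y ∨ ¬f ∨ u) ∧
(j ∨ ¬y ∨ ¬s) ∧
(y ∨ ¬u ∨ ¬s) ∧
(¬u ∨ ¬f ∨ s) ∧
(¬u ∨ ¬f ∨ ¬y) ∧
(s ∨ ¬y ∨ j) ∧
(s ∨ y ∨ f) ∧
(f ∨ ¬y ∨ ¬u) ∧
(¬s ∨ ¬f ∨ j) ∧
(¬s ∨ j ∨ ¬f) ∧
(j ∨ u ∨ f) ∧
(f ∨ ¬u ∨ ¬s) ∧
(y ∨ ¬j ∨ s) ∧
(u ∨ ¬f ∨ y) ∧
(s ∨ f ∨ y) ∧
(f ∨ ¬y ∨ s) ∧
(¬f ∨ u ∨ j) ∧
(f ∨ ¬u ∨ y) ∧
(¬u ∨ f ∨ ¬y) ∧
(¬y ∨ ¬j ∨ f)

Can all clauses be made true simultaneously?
No

No, the formula is not satisfiable.

No assignment of truth values to the variables can make all 25 clauses true simultaneously.

The formula is UNSAT (unsatisfiable).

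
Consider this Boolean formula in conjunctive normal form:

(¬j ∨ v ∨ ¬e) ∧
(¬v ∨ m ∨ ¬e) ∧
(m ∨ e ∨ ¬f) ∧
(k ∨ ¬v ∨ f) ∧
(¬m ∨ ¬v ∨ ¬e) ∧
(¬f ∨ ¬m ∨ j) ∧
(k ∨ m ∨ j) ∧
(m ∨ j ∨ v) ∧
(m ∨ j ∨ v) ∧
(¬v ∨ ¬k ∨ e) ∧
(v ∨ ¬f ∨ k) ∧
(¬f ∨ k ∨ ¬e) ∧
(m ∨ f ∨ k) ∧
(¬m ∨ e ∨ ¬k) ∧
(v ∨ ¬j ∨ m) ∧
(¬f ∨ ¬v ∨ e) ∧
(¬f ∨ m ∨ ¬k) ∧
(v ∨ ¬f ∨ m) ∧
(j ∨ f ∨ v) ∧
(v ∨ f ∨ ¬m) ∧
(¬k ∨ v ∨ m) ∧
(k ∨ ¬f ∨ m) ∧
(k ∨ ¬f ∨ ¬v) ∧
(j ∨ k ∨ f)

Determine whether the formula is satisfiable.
No

No, the formula is not satisfiable.

No assignment of truth values to the variables can make all 24 clauses true simultaneously.

The formula is UNSAT (unsatisfiable).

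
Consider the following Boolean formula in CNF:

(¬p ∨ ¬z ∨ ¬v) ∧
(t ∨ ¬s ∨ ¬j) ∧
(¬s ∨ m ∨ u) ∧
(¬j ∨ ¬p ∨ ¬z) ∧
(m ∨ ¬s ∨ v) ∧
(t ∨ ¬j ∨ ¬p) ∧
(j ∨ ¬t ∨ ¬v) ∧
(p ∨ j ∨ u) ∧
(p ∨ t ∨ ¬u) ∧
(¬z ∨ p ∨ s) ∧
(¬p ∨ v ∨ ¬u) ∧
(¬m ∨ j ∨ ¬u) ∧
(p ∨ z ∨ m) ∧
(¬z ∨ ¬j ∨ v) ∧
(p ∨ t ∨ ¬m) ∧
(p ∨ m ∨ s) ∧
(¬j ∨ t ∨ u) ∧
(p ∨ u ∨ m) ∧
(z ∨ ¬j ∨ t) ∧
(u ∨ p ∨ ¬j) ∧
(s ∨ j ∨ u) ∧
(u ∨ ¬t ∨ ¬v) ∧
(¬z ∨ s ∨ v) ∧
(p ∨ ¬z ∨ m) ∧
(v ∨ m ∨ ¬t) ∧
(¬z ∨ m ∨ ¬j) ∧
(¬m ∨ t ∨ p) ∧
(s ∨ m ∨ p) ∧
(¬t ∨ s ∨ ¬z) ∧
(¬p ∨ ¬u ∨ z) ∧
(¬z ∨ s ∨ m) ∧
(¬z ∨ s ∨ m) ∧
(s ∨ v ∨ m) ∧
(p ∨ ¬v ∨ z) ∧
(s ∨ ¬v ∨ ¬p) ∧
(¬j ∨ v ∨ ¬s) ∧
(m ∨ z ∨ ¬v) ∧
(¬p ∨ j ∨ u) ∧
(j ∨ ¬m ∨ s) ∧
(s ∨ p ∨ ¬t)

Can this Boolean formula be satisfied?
Yes

Yes, the formula is satisfiable.

One satisfying assignment is: z=True, s=True, v=True, p=False, m=True, j=True, u=True, t=True

Verification: With this assignment, all 40 clauses evaluate to true.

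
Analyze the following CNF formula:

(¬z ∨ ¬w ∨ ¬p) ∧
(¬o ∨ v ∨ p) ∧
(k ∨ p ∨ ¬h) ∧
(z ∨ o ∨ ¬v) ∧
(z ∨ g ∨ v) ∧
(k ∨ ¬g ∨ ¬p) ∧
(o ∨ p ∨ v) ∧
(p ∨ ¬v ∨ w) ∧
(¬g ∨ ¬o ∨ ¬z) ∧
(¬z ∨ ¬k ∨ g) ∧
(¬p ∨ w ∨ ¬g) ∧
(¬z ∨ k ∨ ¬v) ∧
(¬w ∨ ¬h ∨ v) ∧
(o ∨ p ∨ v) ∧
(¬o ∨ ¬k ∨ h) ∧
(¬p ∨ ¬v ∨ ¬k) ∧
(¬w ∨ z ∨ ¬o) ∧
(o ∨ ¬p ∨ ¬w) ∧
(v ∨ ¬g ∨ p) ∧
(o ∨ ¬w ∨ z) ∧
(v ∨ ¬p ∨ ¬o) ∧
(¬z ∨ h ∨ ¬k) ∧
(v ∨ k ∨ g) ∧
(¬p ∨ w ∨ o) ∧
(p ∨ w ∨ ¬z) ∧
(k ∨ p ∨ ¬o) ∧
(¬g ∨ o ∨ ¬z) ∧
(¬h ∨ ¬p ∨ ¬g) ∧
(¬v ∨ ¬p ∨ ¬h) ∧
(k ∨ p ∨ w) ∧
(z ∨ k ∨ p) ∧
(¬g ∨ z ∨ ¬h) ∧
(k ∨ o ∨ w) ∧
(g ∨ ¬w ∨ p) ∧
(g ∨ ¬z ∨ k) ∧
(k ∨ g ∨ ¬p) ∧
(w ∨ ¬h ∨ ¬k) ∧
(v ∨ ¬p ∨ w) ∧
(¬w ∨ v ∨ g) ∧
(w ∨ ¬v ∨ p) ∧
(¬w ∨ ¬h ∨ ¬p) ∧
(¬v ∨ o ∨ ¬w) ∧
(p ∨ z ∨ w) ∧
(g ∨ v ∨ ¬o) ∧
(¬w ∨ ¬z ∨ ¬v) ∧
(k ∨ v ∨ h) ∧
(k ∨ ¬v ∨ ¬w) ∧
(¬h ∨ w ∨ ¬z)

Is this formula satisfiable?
No

No, the formula is not satisfiable.

No assignment of truth values to the variables can make all 48 clauses true simultaneously.

The formula is UNSAT (unsatisfiable).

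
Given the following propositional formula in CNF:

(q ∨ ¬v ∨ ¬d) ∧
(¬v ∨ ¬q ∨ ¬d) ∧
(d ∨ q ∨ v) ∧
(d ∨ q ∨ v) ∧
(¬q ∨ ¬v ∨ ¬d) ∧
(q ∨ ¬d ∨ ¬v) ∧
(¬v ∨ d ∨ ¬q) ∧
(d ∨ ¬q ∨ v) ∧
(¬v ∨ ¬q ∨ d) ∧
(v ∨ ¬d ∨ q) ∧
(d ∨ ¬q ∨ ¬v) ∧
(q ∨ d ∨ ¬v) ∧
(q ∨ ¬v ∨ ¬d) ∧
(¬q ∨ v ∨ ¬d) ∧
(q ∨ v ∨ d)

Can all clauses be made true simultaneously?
No

No, the formula is not satisfiable.

No assignment of truth values to the variables can make all 15 clauses true simultaneously.

The formula is UNSAT (unsatisfiable).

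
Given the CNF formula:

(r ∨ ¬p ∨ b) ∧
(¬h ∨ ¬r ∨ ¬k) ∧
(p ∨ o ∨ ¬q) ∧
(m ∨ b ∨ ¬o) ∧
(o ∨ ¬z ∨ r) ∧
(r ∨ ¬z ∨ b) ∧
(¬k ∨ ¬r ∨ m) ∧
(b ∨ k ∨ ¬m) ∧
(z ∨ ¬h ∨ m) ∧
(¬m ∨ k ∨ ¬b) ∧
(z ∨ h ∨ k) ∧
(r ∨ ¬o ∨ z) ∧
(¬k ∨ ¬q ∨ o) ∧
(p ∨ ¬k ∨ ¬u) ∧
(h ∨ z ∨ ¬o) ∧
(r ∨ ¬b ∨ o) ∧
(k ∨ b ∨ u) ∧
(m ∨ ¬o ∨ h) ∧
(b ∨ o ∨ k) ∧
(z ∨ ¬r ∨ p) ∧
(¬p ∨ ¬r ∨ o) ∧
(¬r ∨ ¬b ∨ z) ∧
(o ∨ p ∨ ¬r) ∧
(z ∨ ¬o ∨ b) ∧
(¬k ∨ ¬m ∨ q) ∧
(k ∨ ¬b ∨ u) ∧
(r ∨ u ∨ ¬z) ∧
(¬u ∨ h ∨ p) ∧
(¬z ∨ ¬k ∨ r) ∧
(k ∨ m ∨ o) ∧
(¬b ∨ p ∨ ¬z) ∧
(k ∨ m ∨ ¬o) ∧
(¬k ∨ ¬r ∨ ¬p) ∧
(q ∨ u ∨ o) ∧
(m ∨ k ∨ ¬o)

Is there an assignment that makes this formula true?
Yes

Yes, the formula is satisfiable.

One satisfying assignment is: h=False, z=True, q=True, m=True, p=False, k=True, b=False, r=True, o=True, u=False

Verification: With this assignment, all 35 clauses evaluate to true.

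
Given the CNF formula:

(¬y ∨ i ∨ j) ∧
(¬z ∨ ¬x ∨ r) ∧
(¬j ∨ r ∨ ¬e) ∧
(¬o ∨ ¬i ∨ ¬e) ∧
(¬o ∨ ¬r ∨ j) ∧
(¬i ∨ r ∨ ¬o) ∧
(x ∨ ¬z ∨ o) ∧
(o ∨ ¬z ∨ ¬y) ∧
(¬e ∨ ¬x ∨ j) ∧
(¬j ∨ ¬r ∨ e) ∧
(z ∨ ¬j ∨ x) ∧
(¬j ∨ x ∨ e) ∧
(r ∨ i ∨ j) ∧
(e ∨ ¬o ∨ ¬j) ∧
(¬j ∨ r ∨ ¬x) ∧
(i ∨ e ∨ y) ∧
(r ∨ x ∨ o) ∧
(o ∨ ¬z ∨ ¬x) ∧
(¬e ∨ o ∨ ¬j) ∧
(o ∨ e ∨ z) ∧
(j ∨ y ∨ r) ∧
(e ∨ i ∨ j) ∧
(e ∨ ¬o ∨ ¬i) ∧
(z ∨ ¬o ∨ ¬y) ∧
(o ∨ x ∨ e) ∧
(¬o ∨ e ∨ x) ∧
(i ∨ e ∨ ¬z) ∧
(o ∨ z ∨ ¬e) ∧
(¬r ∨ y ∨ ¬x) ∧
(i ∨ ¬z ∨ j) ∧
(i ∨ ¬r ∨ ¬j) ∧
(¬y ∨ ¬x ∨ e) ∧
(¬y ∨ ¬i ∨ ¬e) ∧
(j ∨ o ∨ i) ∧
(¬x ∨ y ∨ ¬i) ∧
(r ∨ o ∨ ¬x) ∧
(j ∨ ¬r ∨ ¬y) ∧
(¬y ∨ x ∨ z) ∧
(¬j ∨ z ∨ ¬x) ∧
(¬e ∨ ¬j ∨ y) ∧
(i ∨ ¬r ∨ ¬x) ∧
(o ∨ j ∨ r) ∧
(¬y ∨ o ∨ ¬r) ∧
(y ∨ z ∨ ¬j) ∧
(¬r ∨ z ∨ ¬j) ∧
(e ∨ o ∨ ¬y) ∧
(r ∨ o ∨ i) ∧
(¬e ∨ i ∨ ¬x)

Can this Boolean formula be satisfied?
No

No, the formula is not satisfiable.

No assignment of truth values to the variables can make all 48 clauses true simultaneously.

The formula is UNSAT (unsatisfiable).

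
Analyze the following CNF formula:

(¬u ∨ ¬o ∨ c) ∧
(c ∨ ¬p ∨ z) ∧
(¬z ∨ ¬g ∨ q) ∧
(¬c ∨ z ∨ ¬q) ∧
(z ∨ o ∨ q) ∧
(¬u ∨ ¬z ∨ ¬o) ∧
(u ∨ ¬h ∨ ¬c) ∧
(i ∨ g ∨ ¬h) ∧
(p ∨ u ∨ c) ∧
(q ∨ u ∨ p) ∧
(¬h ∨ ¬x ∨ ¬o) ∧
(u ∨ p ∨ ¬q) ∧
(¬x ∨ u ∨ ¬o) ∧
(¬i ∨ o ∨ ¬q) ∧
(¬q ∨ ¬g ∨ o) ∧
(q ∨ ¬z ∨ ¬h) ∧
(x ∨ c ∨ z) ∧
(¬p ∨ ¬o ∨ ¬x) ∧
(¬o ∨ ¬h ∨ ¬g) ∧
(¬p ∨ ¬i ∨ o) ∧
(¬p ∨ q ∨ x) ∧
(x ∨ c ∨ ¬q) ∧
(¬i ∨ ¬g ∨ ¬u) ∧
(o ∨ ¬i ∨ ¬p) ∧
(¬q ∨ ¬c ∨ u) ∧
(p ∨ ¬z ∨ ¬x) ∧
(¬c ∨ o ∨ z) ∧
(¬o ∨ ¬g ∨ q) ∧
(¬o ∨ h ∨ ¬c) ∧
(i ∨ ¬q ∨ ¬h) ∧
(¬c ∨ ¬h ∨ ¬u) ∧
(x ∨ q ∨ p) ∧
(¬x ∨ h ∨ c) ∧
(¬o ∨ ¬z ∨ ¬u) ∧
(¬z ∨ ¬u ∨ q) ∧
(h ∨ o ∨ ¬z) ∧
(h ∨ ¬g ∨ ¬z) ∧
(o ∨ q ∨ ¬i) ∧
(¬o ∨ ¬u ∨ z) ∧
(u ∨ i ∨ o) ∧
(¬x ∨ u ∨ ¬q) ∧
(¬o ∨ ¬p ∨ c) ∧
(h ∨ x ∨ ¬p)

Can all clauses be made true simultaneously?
No

No, the formula is not satisfiable.

No assignment of truth values to the variables can make all 43 clauses true simultaneously.

The formula is UNSAT (unsatisfiable).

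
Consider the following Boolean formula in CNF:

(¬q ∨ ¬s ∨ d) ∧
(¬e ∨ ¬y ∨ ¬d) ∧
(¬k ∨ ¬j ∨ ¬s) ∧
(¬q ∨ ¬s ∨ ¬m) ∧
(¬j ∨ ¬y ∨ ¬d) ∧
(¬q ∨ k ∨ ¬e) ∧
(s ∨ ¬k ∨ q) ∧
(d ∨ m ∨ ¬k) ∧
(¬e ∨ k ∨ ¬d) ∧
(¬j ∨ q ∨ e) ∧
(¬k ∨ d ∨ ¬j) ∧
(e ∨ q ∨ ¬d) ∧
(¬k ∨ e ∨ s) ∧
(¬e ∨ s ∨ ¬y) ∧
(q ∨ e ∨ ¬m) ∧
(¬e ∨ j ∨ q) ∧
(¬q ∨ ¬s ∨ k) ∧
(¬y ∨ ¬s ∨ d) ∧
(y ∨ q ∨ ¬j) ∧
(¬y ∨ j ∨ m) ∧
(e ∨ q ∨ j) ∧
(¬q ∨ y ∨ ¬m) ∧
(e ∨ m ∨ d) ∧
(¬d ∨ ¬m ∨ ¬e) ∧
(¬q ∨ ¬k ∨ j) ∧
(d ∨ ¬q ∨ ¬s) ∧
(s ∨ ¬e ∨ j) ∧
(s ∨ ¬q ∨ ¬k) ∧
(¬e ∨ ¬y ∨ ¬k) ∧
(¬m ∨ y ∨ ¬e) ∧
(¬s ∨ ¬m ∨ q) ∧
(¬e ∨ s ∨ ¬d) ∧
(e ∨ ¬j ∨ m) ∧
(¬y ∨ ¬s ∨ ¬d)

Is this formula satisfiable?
Yes

Yes, the formula is satisfiable.

One satisfying assignment is: j=False, s=False, k=False, m=False, d=True, e=False, y=False, q=True

Verification: With this assignment, all 34 clauses evaluate to true.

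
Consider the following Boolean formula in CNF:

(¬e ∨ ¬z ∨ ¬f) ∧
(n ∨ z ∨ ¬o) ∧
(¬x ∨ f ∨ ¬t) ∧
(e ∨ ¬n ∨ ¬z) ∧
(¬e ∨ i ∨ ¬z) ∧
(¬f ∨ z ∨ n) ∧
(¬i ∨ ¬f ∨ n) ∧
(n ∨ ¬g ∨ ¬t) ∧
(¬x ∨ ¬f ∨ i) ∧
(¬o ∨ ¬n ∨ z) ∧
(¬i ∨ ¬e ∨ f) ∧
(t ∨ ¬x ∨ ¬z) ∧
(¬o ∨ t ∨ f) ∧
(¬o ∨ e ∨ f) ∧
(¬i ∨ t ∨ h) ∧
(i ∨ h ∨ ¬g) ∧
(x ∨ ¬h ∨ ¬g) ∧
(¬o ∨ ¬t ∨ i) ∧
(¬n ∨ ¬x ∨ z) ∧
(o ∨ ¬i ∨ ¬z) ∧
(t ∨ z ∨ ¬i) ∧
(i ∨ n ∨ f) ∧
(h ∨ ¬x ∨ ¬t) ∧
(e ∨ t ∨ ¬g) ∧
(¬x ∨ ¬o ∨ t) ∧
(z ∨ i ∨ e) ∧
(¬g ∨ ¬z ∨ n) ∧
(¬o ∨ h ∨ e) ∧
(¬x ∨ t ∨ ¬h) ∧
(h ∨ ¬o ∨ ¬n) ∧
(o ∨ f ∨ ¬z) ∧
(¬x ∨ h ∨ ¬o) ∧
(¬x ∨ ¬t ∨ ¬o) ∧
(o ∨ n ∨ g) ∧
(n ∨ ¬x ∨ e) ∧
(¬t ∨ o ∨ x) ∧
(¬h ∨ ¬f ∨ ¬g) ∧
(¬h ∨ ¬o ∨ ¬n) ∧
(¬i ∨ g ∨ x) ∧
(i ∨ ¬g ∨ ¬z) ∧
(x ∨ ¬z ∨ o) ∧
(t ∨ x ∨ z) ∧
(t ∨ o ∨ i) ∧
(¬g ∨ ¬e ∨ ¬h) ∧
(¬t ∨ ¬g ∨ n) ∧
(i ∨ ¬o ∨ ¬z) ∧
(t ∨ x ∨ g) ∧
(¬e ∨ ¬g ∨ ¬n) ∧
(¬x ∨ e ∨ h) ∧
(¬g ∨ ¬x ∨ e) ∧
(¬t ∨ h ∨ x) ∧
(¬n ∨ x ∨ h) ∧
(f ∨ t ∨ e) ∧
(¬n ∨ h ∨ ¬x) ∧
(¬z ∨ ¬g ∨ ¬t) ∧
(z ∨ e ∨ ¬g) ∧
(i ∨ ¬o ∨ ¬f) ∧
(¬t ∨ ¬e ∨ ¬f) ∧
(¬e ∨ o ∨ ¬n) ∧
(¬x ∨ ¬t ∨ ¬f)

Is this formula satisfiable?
No

No, the formula is not satisfiable.

No assignment of truth values to the variables can make all 60 clauses true simultaneously.

The formula is UNSAT (unsatisfiable).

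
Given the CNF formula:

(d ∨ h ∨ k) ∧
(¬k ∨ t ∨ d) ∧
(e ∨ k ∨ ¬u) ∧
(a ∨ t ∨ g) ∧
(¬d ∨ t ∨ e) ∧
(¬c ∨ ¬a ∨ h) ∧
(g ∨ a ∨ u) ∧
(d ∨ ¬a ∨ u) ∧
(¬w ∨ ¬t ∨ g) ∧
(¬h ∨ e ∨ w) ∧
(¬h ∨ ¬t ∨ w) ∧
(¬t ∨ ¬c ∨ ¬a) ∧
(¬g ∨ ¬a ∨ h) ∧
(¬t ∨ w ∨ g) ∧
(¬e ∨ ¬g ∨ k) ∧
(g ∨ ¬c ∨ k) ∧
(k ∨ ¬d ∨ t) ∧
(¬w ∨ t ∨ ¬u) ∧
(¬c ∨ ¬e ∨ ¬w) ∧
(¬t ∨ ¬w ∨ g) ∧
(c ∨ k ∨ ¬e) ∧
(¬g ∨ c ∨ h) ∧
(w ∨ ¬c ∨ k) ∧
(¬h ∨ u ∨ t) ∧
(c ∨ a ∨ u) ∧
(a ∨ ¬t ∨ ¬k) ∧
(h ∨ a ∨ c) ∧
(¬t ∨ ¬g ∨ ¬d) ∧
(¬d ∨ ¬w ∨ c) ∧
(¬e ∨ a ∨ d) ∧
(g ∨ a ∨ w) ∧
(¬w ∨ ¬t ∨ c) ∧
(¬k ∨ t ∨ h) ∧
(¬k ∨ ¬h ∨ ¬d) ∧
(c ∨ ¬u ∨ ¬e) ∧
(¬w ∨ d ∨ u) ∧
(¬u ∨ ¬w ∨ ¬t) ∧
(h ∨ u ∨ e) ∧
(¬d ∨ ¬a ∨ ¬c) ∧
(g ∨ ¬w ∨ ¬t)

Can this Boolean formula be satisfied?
No

No, the formula is not satisfiable.

No assignment of truth values to the variables can make all 40 clauses true simultaneously.

The formula is UNSAT (unsatisfiable).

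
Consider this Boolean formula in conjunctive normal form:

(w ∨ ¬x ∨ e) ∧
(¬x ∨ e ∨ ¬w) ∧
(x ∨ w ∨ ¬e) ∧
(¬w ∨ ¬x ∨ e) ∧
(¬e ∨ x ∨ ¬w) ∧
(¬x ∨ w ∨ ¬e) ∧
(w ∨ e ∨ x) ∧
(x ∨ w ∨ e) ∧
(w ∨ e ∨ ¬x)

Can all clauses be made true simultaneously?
Yes

Yes, the formula is satisfiable.

One satisfying assignment is: x=False, w=True, e=False

Verification: With this assignment, all 9 clauses evaluate to true.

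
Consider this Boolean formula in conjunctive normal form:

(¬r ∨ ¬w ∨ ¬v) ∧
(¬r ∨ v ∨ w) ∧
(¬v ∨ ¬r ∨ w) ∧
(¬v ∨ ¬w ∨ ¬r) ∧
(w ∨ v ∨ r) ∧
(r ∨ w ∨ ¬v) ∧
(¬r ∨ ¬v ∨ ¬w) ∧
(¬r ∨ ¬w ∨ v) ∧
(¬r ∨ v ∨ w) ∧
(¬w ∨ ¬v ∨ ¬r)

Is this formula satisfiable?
Yes

Yes, the formula is satisfiable.

One satisfying assignment is: v=False, r=False, w=True

Verification: With this assignment, all 10 clauses evaluate to true.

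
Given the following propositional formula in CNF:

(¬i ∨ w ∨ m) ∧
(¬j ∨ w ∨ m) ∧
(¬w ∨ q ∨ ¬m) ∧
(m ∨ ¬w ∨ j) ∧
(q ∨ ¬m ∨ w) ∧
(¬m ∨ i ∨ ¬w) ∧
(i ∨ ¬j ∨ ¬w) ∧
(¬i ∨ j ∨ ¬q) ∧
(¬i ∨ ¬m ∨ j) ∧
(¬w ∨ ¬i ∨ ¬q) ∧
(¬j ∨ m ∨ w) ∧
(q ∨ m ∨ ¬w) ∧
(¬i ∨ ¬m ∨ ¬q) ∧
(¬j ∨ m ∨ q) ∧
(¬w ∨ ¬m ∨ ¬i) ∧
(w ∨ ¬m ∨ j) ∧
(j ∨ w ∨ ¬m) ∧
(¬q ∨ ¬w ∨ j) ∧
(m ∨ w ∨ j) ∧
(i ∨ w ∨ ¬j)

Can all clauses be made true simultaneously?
No

No, the formula is not satisfiable.

No assignment of truth values to the variables can make all 20 clauses true simultaneously.

The formula is UNSAT (unsatisfiable).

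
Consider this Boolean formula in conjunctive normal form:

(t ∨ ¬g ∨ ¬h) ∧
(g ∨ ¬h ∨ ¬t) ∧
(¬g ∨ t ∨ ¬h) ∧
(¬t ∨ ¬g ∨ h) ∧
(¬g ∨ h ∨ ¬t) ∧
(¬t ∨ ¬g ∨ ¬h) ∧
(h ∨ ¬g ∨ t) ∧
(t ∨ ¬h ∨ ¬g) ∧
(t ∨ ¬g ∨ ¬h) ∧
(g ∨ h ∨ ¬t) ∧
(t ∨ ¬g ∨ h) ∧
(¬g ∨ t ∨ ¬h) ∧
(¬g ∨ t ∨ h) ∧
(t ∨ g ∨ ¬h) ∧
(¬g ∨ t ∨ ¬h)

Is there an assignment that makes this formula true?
Yes

Yes, the formula is satisfiable.

One satisfying assignment is: t=False, g=False, h=False

Verification: With this assignment, all 15 clauses evaluate to true.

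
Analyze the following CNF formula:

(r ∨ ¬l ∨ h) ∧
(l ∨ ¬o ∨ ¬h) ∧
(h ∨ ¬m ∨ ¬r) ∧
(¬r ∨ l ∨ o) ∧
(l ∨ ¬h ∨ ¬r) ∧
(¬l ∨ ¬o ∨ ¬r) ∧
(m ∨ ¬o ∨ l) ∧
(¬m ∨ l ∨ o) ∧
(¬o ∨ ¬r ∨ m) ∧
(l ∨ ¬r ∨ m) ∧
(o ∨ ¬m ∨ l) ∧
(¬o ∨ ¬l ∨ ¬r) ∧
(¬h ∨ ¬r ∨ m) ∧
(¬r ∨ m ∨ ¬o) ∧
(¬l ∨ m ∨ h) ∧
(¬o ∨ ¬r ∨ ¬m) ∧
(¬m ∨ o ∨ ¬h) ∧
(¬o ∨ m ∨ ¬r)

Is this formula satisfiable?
Yes

Yes, the formula is satisfiable.

One satisfying assignment is: r=False, o=False, m=False, l=False, h=False

Verification: With this assignment, all 18 clauses evaluate to true.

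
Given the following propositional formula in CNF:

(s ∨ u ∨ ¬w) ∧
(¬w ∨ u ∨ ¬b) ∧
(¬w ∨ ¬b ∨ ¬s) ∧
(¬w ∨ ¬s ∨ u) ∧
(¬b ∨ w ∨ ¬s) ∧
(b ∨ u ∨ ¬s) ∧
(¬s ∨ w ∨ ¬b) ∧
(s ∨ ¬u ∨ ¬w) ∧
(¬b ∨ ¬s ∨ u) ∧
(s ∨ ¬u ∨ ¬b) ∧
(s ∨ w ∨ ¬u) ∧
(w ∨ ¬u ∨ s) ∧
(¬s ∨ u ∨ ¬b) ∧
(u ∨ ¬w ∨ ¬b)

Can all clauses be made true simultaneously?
Yes

Yes, the formula is satisfiable.

One satisfying assignment is: b=False, s=False, u=False, w=False

Verification: With this assignment, all 14 clauses evaluate to true.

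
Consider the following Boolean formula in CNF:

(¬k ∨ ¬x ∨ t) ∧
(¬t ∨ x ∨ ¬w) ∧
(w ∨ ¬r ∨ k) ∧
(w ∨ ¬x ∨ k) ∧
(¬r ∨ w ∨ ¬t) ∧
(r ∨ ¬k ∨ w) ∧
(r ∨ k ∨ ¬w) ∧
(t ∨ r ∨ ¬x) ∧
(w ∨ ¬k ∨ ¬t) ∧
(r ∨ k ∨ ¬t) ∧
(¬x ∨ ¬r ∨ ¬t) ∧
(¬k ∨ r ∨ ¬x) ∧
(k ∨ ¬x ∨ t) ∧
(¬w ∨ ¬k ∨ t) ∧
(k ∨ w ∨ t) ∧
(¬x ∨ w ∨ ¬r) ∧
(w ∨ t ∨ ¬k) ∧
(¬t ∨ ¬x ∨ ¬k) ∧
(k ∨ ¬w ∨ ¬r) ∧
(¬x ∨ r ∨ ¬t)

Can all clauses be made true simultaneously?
No

No, the formula is not satisfiable.

No assignment of truth values to the variables can make all 20 clauses true simultaneously.

The formula is UNSAT (unsatisfiable).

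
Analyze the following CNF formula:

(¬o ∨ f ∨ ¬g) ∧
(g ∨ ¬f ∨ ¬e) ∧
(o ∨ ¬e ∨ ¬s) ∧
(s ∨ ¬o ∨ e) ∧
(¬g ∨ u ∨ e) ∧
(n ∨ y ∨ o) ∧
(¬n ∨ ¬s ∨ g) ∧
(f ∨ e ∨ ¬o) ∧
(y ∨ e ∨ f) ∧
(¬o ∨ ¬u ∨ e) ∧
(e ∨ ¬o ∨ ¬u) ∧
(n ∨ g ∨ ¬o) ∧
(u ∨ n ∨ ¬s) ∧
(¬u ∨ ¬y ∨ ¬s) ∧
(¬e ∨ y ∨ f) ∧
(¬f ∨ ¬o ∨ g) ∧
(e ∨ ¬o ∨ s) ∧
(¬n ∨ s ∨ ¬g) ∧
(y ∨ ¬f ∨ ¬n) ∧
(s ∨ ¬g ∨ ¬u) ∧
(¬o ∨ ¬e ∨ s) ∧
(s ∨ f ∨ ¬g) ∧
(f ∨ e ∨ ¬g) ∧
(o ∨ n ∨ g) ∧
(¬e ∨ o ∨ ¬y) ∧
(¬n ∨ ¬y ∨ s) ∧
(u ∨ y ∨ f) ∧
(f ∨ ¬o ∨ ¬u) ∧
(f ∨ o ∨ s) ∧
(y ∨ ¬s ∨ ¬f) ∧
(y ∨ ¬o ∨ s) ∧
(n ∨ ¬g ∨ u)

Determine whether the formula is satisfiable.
Yes

Yes, the formula is satisfiable.

One satisfying assignment is: u=False, o=True, e=True, g=True, s=True, y=True, f=True, n=True

Verification: With this assignment, all 32 clauses evaluate to true.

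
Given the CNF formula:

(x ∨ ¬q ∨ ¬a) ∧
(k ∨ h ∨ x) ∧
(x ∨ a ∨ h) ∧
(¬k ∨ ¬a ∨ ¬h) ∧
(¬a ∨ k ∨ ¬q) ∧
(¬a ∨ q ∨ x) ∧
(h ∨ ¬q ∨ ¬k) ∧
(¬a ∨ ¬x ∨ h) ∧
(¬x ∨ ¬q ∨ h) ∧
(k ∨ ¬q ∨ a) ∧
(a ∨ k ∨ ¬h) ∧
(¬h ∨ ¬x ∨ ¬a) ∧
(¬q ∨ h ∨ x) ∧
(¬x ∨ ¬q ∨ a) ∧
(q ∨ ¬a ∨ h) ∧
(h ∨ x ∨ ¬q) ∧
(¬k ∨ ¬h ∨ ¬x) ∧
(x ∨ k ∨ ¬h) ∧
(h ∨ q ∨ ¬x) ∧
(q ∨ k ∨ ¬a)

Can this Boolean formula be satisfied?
Yes

Yes, the formula is satisfiable.

One satisfying assignment is: q=False, x=False, k=True, a=False, h=True

Verification: With this assignment, all 20 clauses evaluate to true.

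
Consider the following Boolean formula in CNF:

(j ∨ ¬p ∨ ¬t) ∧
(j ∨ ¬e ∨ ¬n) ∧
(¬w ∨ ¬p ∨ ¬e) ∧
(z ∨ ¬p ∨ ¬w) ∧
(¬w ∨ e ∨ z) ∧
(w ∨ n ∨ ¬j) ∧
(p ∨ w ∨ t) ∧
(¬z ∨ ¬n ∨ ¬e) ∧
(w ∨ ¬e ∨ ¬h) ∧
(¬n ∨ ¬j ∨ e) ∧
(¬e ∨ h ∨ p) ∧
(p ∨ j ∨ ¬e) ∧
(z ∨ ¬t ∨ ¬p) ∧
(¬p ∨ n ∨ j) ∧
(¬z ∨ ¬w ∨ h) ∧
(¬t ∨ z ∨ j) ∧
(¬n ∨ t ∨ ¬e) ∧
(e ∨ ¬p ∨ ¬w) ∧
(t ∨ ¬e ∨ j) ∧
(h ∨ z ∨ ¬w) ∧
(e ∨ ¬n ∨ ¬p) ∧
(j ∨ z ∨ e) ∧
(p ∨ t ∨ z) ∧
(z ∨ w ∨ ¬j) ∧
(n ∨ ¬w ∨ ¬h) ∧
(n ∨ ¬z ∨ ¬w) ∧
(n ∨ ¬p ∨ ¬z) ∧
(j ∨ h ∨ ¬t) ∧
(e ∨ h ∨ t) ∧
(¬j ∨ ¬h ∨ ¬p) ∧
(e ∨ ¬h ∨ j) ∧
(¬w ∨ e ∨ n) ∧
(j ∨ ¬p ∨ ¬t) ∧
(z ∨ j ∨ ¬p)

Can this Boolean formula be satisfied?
Yes

Yes, the formula is satisfiable.

One satisfying assignment is: w=True, j=True, p=False, h=True, z=False, e=True, n=True, t=True

Verification: With this assignment, all 34 clauses evaluate to true.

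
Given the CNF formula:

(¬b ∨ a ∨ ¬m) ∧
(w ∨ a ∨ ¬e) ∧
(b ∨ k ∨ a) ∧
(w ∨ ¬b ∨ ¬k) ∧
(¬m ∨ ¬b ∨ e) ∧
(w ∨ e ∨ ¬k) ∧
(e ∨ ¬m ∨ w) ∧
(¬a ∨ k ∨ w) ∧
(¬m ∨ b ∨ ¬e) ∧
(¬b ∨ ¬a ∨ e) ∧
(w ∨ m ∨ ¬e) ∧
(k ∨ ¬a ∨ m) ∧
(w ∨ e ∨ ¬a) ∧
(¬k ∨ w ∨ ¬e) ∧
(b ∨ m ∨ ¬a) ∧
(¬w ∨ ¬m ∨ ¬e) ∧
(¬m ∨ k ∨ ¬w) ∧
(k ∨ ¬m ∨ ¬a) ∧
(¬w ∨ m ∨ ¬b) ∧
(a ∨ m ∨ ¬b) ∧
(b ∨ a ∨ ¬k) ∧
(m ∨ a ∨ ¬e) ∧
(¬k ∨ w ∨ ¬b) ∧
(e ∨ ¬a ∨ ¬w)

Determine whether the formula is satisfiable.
No

No, the formula is not satisfiable.

No assignment of truth values to the variables can make all 24 clauses true simultaneously.

The formula is UNSAT (unsatisfiable).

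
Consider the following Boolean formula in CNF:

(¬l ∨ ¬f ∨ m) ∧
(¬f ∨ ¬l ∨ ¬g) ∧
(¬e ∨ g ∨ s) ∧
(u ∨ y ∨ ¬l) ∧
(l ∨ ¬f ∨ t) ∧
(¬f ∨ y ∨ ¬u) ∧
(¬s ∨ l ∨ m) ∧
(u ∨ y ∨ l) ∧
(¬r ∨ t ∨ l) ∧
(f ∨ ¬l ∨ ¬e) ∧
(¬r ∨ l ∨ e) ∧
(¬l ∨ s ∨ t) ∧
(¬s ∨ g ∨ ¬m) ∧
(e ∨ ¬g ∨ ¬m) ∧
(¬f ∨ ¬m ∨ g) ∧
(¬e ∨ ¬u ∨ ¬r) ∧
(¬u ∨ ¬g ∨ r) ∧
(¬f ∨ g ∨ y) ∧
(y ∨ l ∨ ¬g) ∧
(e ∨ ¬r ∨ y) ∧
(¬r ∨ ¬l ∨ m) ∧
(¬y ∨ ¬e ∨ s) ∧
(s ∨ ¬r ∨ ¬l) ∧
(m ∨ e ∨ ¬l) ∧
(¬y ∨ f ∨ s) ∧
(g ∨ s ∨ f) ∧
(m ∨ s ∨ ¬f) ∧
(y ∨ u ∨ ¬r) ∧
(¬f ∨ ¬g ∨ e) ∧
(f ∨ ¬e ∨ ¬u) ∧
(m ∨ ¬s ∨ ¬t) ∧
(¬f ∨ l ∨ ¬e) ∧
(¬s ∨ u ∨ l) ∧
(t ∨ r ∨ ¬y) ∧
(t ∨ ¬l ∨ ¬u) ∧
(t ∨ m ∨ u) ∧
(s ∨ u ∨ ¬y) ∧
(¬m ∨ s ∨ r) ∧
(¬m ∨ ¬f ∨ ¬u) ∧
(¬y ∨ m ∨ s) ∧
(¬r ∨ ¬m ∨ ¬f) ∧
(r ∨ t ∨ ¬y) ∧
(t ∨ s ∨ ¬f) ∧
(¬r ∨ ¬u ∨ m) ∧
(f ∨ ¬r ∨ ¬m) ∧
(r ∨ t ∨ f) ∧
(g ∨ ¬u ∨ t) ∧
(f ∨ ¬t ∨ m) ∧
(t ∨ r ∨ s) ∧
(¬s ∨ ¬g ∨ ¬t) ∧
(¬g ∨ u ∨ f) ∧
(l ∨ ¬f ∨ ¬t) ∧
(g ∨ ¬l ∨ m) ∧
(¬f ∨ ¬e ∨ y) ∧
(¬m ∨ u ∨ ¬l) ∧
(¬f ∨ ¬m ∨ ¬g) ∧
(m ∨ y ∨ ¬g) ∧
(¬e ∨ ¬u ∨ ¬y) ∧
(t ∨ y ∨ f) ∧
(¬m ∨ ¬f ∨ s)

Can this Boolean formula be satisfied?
No

No, the formula is not satisfiable.

No assignment of truth values to the variables can make all 60 clauses true simultaneously.

The formula is UNSAT (unsatisfiable).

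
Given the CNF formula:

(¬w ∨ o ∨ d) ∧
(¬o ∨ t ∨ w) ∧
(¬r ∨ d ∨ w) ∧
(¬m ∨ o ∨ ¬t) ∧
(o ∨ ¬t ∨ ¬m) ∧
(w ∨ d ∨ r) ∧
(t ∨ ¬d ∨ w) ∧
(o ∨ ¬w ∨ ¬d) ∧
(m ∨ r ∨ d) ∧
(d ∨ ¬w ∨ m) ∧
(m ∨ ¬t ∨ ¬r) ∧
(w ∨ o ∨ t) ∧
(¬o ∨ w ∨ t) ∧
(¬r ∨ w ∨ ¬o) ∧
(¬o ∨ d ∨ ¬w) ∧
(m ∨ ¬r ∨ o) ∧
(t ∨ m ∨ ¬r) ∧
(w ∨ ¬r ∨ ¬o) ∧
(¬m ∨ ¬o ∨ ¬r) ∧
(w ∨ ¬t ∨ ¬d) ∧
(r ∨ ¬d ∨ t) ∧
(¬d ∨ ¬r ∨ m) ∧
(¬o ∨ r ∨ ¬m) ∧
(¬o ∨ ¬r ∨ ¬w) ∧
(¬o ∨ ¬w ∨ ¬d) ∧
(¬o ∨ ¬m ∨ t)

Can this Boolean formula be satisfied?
No

No, the formula is not satisfiable.

No assignment of truth values to the variables can make all 26 clauses true simultaneously.

The formula is UNSAT (unsatisfiable).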